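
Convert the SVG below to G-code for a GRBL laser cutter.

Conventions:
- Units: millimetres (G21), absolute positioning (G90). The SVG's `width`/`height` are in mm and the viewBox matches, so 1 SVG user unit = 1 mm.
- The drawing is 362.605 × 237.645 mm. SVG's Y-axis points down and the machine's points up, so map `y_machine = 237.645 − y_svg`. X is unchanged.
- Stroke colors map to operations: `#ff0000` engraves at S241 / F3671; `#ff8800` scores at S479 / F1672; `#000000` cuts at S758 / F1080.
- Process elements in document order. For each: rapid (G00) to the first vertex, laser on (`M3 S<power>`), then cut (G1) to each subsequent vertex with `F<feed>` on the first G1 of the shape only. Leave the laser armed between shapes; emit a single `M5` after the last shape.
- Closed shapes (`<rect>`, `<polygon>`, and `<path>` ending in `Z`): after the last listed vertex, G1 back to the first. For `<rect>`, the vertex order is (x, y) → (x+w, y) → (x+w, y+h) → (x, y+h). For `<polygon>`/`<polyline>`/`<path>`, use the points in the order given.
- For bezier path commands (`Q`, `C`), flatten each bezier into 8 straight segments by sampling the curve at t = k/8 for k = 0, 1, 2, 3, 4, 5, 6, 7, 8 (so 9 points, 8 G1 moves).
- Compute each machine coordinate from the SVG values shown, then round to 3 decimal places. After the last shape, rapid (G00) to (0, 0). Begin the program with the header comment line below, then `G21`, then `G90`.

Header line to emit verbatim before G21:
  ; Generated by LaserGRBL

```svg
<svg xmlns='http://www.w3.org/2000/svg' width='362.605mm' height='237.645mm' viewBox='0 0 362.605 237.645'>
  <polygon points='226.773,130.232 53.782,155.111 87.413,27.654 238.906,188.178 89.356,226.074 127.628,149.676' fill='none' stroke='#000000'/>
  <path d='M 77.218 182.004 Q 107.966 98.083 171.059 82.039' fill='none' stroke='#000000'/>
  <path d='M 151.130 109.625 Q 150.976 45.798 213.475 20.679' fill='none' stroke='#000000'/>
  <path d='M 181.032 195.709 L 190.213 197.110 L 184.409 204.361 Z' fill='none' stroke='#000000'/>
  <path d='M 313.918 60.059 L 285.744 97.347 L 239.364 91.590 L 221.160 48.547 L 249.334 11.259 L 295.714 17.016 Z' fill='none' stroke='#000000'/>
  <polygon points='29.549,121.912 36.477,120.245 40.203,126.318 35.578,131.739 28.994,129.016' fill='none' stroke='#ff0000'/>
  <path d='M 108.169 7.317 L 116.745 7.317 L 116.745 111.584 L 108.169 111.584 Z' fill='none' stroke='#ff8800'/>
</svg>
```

viewBox `0 0 362.605 237.645` with mm width/height → 1 unit = 1 mm. Flip: y_m = 237.645 − y_svg.

**Shape 1** — `<polygon>` closed polygon, stroke `#000000` → cut (S758, F1080). Machine vertices: (226.773,107.413) → (53.782,82.534) → (87.413,209.991) → (238.906,49.467) → (89.356,11.571) → (127.628,87.969) → (226.773,107.413). Closed: final G1 returns to the first vertex.

**Shape 2** — `<path>` quadratic bezier, stroke `#000000` → cut (S758, F1080). Control points (SVG): P0=(77.218,182.004), P1=(107.966,98.083), P2=(171.059,82.039); sampled at t=k/8. Machine vertices: (77.218,55.641) → (85.410,75.561) → (94.614,93.359) → (104.828,109.037) → (116.052,122.593) → (128.288,134.028) → (141.534,143.342) → (155.791,150.534) → (171.059,155.606). Open path.

**Shape 3** — `<path>` quadratic bezier, stroke `#000000` → cut (S758, F1080). Control points (SVG): P0=(151.130,109.625), P1=(150.976,45.798), P2=(213.475,20.679); sampled at t=k/8. Machine vertices: (151.130,128.020) → (152.070,143.372) → (154.969,157.514) → (159.825,170.447) → (166.639,182.170) → (175.411,192.683) → (186.141,201.987) → (198.829,210.081) → (213.475,216.966). Open path.

**Shape 4** — `<path>` regular polygon, stroke `#000000` → cut (S758, F1080). Machine vertices: (181.032,41.936) → (190.213,40.535) → (184.409,33.284) → (181.032,41.936). Closed: final G1 returns to the first vertex.

**Shape 5** — `<path>` regular polygon, stroke `#000000` → cut (S758, F1080). Machine vertices: (313.918,177.586) → (285.744,140.298) → (239.364,146.055) → (221.160,189.098) → (249.334,226.386) → (295.714,220.629) → (313.918,177.586). Closed: final G1 returns to the first vertex.

**Shape 6** — `<polygon>` regular polygon, stroke `#ff0000` → engrave (S241, F3671). Machine vertices: (29.549,115.733) → (36.477,117.400) → (40.203,111.327) → (35.578,105.906) → (28.994,108.629) → (29.549,115.733). Closed: final G1 returns to the first vertex.

**Shape 7** — `<path>` rectangle, stroke `#ff8800` → score (S479, F1672). Machine vertices: (108.169,230.328) → (116.745,230.328) → (116.745,126.061) → (108.169,126.061) → (108.169,230.328). Closed: final G1 returns to the first vertex.

; Generated by LaserGRBL
G21
G90
G00 X226.773 Y107.413
M3 S758
G1 X53.782 Y82.534 F1080
G1 X87.413 Y209.991
G1 X238.906 Y49.467
G1 X89.356 Y11.571
G1 X127.628 Y87.969
G1 X226.773 Y107.413
G00 X77.218 Y55.641
M3 S758
G1 X85.410 Y75.561 F1080
G1 X94.614 Y93.359
G1 X104.828 Y109.037
G1 X116.052 Y122.593
G1 X128.288 Y134.028
G1 X141.534 Y143.342
G1 X155.791 Y150.534
G1 X171.059 Y155.606
G00 X151.130 Y128.020
M3 S758
G1 X152.070 Y143.372 F1080
G1 X154.969 Y157.514
G1 X159.825 Y170.447
G1 X166.639 Y182.170
G1 X175.411 Y192.683
G1 X186.141 Y201.987
G1 X198.829 Y210.081
G1 X213.475 Y216.966
G00 X181.032 Y41.936
M3 S758
G1 X190.213 Y40.535 F1080
G1 X184.409 Y33.284
G1 X181.032 Y41.936
G00 X313.918 Y177.586
M3 S758
G1 X285.744 Y140.298 F1080
G1 X239.364 Y146.055
G1 X221.160 Y189.098
G1 X249.334 Y226.386
G1 X295.714 Y220.629
G1 X313.918 Y177.586
G00 X29.549 Y115.733
M3 S241
G1 X36.477 Y117.400 F3671
G1 X40.203 Y111.327
G1 X35.578 Y105.906
G1 X28.994 Y108.629
G1 X29.549 Y115.733
G00 X108.169 Y230.328
M3 S479
G1 X116.745 Y230.328 F1672
G1 X116.745 Y126.061
G1 X108.169 Y126.061
G1 X108.169 Y230.328
M5
G00 X0.000 Y0.000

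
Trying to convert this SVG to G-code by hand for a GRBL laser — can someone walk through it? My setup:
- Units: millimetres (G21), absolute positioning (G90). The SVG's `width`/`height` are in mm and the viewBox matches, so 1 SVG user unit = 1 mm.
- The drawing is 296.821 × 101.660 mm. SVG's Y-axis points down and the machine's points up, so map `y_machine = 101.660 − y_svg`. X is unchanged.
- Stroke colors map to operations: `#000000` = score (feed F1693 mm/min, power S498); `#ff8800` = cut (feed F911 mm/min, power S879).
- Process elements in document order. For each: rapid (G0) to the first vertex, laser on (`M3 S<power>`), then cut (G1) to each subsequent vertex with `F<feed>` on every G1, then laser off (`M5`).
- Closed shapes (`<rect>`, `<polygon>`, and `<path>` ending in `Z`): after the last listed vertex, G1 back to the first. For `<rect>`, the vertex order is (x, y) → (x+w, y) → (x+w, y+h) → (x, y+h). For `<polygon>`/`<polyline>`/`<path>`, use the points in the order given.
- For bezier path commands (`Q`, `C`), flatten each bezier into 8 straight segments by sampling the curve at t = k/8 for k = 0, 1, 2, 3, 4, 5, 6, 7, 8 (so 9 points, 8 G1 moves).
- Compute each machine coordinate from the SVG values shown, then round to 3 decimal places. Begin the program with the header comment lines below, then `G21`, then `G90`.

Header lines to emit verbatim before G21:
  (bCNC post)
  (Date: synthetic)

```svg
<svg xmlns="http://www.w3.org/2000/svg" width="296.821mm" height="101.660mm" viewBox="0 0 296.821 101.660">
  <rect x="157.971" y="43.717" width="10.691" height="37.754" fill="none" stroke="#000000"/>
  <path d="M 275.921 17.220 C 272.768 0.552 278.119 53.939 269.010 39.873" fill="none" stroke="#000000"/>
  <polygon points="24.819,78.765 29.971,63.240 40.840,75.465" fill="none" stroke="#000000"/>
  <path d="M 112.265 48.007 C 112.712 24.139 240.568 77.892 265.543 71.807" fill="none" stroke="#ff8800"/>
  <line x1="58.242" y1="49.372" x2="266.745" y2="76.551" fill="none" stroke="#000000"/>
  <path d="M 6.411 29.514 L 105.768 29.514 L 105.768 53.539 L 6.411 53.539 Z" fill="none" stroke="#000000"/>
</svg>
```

(bCNC post)
(Date: synthetic)
G21
G90
G0 X157.971 Y57.943
M3 S498
G1 X168.662 Y57.943 F1693
G1 X168.662 Y20.189 F1693
G1 X157.971 Y20.189 F1693
G1 X157.971 Y57.943 F1693
M5
G0 X275.921 Y84.440
M3 S498
G1 X275.092 Y87.675 F1693
G1 X274.792 Y85.954 F1693
G1 X274.751 Y80.888 F1693
G1 X274.699 Y74.089 F1693
G1 X274.368 Y67.168 F1693
G1 X273.489 Y61.736 F1693
G1 X271.793 Y59.406 F1693
G1 X269.010 Y61.787 F1693
M5
G0 X24.819 Y22.895
M3 S498
G1 X29.971 Y38.420 F1693
G1 X40.840 Y26.195 F1693
G1 X24.819 Y22.895 F1693
M5
G0 X112.265 Y53.653
M3 S879
G1 X117.955 Y59.233 F911
G1 X132.891 Y59.148 F911
G1 X154.374 Y55.007 F911
G1 X179.706 Y48.422 F911
G1 X206.187 Y41.003 F911
G1 X231.120 Y34.361 F911
G1 X251.805 Y30.108 F911
G1 X265.543 Y29.853 F911
M5
G0 X58.242 Y52.288
M3 S498
G1 X266.745 Y25.109 F1693
M5
G0 X6.411 Y72.146
M3 S498
G1 X105.768 Y72.146 F1693
G1 X105.768 Y48.121 F1693
G1 X6.411 Y48.121 F1693
G1 X6.411 Y72.146 F1693
M5

viewBox `0 0 296.821 101.660` with mm width/height → 1 unit = 1 mm. Flip: y_m = 101.660 − y_svg.

**Shape 1** — `<rect>` rectangle, stroke `#000000` → score (S498, F1693). Machine vertices: (157.971,57.943) → (168.662,57.943) → (168.662,20.189) → (157.971,20.189) → (157.971,57.943). Closed: final G1 returns to the first vertex.

**Shape 2** — `<path>` cubic bezier, stroke `#000000` → score (S498, F1693). Control points (SVG): P0=(275.921,17.220), P1=(272.768,0.552), P2=(278.119,53.939), P3=(269.010,39.873); sampled at t=k/8. Machine vertices: (275.921,84.440) → (275.092,87.675) → (274.792,85.954) → (274.751,80.888) → (274.699,74.089) → (274.368,67.168) → (273.489,61.736) → (271.793,59.406) → (269.010,61.787). Open path.

**Shape 3** — `<polygon>` regular polygon, stroke `#000000` → score (S498, F1693). Machine vertices: (24.819,22.895) → (29.971,38.420) → (40.840,26.195) → (24.819,22.895). Closed: final G1 returns to the first vertex.

**Shape 4** — `<path>` cubic bezier, stroke `#ff8800` → cut (S879, F911). Control points (SVG): P0=(112.265,48.007), P1=(112.712,24.139), P2=(240.568,77.892), P3=(265.543,71.807); sampled at t=k/8. Machine vertices: (112.265,53.653) → (117.955,59.233) → (132.891,59.148) → (154.374,55.007) → (179.706,48.422) → (206.187,41.003) → (231.120,34.361) → (251.805,30.108) → (265.543,29.853). Open path.

**Shape 5** — `<line>` line segment, stroke `#000000` → score (S498, F1693). Machine vertices: (58.242,52.288) → (266.745,25.109). Open path.

**Shape 6** — `<path>` rectangle, stroke `#000000` → score (S498, F1693). Machine vertices: (6.411,72.146) → (105.768,72.146) → (105.768,48.121) → (6.411,48.121) → (6.411,72.146). Closed: final G1 returns to the first vertex.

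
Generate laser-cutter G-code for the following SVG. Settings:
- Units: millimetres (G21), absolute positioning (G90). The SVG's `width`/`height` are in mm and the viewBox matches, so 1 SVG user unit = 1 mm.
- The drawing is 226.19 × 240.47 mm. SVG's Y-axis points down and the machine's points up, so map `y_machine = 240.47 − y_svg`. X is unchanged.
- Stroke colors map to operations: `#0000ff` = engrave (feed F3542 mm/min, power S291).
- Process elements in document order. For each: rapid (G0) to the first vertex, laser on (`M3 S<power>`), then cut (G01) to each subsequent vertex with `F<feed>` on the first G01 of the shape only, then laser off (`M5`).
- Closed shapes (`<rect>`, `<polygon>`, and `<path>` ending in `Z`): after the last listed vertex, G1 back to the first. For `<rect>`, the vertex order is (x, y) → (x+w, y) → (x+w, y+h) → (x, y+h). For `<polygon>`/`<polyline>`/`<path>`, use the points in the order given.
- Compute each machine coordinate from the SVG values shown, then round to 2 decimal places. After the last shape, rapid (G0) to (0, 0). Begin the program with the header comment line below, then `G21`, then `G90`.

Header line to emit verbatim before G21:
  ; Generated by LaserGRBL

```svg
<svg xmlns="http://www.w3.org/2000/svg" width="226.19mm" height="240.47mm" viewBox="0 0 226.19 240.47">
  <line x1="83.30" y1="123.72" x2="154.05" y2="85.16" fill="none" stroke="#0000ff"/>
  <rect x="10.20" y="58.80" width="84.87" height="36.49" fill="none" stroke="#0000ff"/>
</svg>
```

; Generated by LaserGRBL
G21
G90
G0 X83.30 Y116.75
M3 S291
G01 X154.05 Y155.31 F3542
M5
G0 X10.20 Y181.67
M3 S291
G01 X95.07 Y181.67 F3542
G01 X95.07 Y145.18
G01 X10.20 Y145.18
G01 X10.20 Y181.67
M5
G0 X0.00 Y0.00

1 u = 1 mm; y_m = 240.47 − y.

[1] `<line>` line segment, #0000ff→engrave S291 F3542: (83.30,116.75) → (154.05,155.31)

[2] `<rect>` rectangle, #0000ff→engrave S291 F3542: (10.20,181.67) → (95.07,181.67) → (95.07,145.18) → (10.20,145.18) → (10.20,181.67) (closed)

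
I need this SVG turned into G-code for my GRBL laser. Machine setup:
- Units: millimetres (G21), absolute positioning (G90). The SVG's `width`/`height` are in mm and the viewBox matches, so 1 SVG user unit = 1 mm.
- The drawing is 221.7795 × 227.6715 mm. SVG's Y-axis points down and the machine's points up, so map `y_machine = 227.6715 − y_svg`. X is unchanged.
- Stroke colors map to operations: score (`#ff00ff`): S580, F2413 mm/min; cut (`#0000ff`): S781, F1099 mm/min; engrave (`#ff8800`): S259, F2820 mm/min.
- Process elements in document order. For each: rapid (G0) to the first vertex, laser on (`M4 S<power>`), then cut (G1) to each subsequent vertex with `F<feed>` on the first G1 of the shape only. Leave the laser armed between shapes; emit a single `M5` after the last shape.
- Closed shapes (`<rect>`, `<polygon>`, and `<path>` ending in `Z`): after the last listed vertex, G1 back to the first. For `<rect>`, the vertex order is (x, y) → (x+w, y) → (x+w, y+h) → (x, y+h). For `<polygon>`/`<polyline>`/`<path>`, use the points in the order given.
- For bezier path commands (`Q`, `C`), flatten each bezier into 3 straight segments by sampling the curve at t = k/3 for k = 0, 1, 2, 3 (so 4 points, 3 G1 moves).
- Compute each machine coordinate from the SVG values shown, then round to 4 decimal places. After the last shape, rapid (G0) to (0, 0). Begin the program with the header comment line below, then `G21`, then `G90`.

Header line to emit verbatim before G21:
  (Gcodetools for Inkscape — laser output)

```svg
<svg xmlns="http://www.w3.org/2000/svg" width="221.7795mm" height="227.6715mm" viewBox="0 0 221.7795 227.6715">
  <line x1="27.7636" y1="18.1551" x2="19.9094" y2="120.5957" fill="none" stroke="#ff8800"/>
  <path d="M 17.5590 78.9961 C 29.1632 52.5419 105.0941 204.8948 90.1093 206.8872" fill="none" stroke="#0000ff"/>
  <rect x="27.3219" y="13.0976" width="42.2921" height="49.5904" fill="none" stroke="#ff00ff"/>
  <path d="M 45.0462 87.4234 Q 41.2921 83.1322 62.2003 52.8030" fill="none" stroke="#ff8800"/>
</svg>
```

Since the viewBox matches the mm dimensions, user units are millimetres directly. The only transform is the Y-flip y_m = 227.6715 − y_svg.

Shape 1 is a line segment drawn with `<line>`. Its stroke #ff8800 means engrave at S259, F2820. After flipping Y the toolpath is (27.7636,209.5164) → (19.9094,107.0758).

Shape 2 is a cubic bezier drawn with `<path>`. Its stroke #0000ff means cut at S781, F1099. After flipping Y the toolpath is (17.5590,148.6754) → (44.8557,127.7186) → (80.5386,60.7055) → (90.1093,20.7843).

Shape 3 is a rectangle drawn with `<rect>`. Its stroke #ff00ff means score at S580, F2413. After flipping Y the toolpath is (27.3219,214.5739) → (69.6140,214.5739) → (69.6140,164.9835) → (27.3219,164.9835) → (27.3219,214.5739), returning to the start.

Shape 4 is a quadratic bezier drawn with `<path>`. Its stroke #ff8800 means engrave at S259, F2820. After flipping Y the toolpath is (45.0462,140.2481) → (45.2837,146.0020) → (51.0018,157.5421) → (62.2003,174.8685).

(Gcodetools for Inkscape — laser output)
G21
G90
G0 X27.7636 Y209.5164
M4 S259
G1 X19.9094 Y107.0758 F2820
G0 X17.5590 Y148.6754
M4 S781
G1 X44.8557 Y127.7186 F1099
G1 X80.5386 Y60.7055
G1 X90.1093 Y20.7843
G0 X27.3219 Y214.5739
M4 S580
G1 X69.6140 Y214.5739 F2413
G1 X69.6140 Y164.9835
G1 X27.3219 Y164.9835
G1 X27.3219 Y214.5739
G0 X45.0462 Y140.2481
M4 S259
G1 X45.2837 Y146.0020 F2820
G1 X51.0018 Y157.5421
G1 X62.2003 Y174.8685
M5
G0 X0.0000 Y0.0000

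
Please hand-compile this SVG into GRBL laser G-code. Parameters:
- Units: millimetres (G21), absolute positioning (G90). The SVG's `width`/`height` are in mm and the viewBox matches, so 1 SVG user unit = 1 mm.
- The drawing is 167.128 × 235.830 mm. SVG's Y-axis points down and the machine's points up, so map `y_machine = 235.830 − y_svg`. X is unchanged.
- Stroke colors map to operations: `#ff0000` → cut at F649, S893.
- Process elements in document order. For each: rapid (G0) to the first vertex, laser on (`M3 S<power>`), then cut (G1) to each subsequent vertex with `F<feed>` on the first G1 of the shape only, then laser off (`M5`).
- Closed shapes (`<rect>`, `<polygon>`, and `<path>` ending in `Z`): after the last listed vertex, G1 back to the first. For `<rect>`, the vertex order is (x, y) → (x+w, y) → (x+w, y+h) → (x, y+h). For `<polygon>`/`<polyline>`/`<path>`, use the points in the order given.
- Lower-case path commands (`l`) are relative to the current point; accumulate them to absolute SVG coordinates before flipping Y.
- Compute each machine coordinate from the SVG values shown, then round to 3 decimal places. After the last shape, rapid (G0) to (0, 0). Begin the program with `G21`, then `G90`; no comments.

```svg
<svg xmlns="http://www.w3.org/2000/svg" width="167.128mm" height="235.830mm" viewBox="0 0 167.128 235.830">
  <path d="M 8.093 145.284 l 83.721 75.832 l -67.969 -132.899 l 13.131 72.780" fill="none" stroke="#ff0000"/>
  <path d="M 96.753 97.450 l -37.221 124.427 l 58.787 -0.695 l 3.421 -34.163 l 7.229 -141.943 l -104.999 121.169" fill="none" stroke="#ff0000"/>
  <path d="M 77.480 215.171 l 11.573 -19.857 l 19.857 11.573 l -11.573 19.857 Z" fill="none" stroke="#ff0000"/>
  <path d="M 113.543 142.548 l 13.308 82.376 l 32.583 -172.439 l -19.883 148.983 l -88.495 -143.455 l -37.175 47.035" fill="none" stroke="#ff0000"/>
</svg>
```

G21
G90
G0 X8.093 Y90.546
M3 S893
G1 X91.814 Y14.714 F649
G1 X23.845 Y147.613
G1 X36.976 Y74.833
M5
G0 X96.753 Y138.380
M3 S893
G1 X59.532 Y13.953 F649
G1 X118.319 Y14.648
G1 X121.740 Y48.811
G1 X128.969 Y190.754
G1 X23.970 Y69.585
M5
G0 X77.480 Y20.659
M3 S893
G1 X89.053 Y40.516 F649
G1 X108.910 Y28.943
G1 X97.337 Y9.086
G1 X77.480 Y20.659
M5
G0 X113.543 Y93.282
M3 S893
G1 X126.851 Y10.906 F649
G1 X159.434 Y183.345
G1 X139.551 Y34.362
G1 X51.056 Y177.817
G1 X13.881 Y130.782
M5
G0 X0.000 Y0.000

viewBox `0 0 167.128 235.830` with mm width/height → 1 unit = 1 mm. Flip: y_m = 235.830 − y_svg.

**Shape 1** — `<path>` open polyline, stroke `#ff0000` → cut (S893, F649). Machine vertices: (8.093,90.546) → (91.814,14.714) → (23.845,147.613) → (36.976,74.833). Open path.

**Shape 2** — `<path>` open polyline, stroke `#ff0000` → cut (S893, F649). Machine vertices: (96.753,138.380) → (59.532,13.953) → (118.319,14.648) → (121.740,48.811) → (128.969,190.754) → (23.970,69.585). Open path.

**Shape 3** — `<path>` regular polygon, stroke `#ff0000` → cut (S893, F649). Machine vertices: (77.480,20.659) → (89.053,40.516) → (108.910,28.943) → (97.337,9.086) → (77.480,20.659). Closed: final G1 returns to the first vertex.

**Shape 4** — `<path>` open polyline, stroke `#ff0000` → cut (S893, F649). Machine vertices: (113.543,93.282) → (126.851,10.906) → (159.434,183.345) → (139.551,34.362) → (51.056,177.817) → (13.881,130.782). Open path.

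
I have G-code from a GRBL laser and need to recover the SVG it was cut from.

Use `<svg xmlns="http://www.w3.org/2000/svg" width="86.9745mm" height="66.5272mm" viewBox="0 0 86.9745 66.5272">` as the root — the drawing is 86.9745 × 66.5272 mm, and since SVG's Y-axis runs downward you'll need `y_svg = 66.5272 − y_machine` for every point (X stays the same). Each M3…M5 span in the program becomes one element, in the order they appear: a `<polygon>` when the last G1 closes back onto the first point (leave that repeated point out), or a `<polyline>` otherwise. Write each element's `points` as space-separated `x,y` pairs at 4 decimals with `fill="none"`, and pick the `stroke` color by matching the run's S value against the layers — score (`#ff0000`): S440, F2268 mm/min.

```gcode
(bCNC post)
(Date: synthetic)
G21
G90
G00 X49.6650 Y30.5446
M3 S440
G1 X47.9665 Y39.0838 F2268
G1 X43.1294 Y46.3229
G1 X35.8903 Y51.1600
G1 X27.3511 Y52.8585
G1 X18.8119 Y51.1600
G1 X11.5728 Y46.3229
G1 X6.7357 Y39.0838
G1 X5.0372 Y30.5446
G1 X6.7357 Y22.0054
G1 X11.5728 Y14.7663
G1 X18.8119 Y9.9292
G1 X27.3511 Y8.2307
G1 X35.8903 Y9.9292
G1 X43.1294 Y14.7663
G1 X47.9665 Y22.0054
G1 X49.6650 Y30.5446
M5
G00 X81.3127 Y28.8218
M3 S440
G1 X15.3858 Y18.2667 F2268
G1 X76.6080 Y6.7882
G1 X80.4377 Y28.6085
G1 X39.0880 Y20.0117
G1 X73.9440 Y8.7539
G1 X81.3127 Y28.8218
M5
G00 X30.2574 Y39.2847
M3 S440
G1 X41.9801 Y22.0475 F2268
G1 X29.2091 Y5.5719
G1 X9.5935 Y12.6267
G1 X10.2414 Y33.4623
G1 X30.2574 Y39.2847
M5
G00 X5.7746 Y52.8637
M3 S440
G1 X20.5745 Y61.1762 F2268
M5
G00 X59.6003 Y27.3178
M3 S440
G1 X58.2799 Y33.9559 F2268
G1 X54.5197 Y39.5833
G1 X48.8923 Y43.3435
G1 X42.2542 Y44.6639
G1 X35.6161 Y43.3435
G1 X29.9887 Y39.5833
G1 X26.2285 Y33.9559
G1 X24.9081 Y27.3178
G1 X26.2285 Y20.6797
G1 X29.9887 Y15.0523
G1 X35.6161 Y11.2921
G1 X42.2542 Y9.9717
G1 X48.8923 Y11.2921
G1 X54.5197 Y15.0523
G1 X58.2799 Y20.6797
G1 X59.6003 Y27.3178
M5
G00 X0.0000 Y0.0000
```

<svg xmlns="http://www.w3.org/2000/svg" width="86.9745mm" height="66.5272mm" viewBox="0 0 86.9745 66.5272">
  <polygon points="49.6650,35.9826 47.9665,27.4434 43.1294,20.2043 35.8903,15.3672 27.3511,13.6687 18.8119,15.3672 11.5728,20.2043 6.7357,27.4434 5.0372,35.9826 6.7357,44.5218 11.5728,51.7609 18.8119,56.5980 27.3511,58.2965 35.8903,56.5980 43.1294,51.7609 47.9665,44.5218" fill="none" stroke="#ff0000"/>
  <polygon points="81.3127,37.7054 15.3858,48.2605 76.6080,59.7390 80.4377,37.9187 39.0880,46.5155 73.9440,57.7733" fill="none" stroke="#ff0000"/>
  <polygon points="30.2574,27.2425 41.9801,44.4797 29.2091,60.9553 9.5935,53.9005 10.2414,33.0649" fill="none" stroke="#ff0000"/>
  <polyline points="5.7746,13.6635 20.5745,5.3510" fill="none" stroke="#ff0000"/>
  <polygon points="59.6003,39.2094 58.2799,32.5713 54.5197,26.9439 48.8923,23.1837 42.2542,21.8633 35.6161,23.1837 29.9887,26.9439 26.2285,32.5713 24.9081,39.2094 26.2285,45.8475 29.9887,51.4749 35.6161,55.2351 42.2542,56.5555 48.8923,55.2351 54.5197,51.4749 58.2799,45.8475" fill="none" stroke="#ff0000"/>
</svg>

Machine Y-up, SVG Y-down with viewBox height 66.5272, so y_svg = 66.5272 − y_machine; X carries over. Every run uses S440, so all elements get stroke `#ff0000` (score).

Run 1: The run returns to its start, so emit a `<polygon>` with points (Y-flipped): 49.6650,35.9826 47.9665,27.4434 43.1294,20.2043 35.8903,15.3672 27.3511,13.6687 18.8119,15.3672 11.5728,20.2043 6.7357,27.4434 5.0372,35.9826 6.7357,44.5218 11.5728,51.7609 18.8119,56.5980 27.3511,58.2965 35.8903,56.5980 43.1294,51.7609 47.9665,44.5218.

Run 2: The run returns to its start, so emit a `<polygon>` with points (Y-flipped): 81.3127,37.7054 15.3858,48.2605 76.6080,59.7390 80.4377,37.9187 39.0880,46.5155 73.9440,57.7733.

Run 3: The run returns to its start, so emit a `<polygon>` with points (Y-flipped): 30.2574,27.2425 41.9801,44.4797 29.2091,60.9553 9.5935,53.9005 10.2414,33.0649.

Run 4: The run is open, so emit a `<polyline>` with points (Y-flipped): 5.7746,13.6635 20.5745,5.3510.

Run 5: The run returns to its start, so emit a `<polygon>` with points (Y-flipped): 59.6003,39.2094 58.2799,32.5713 54.5197,26.9439 48.8923,23.1837 42.2542,21.8633 35.6161,23.1837 29.9887,26.9439 26.2285,32.5713 24.9081,39.2094 26.2285,45.8475 29.9887,51.4749 35.6161,55.2351 42.2542,56.5555 48.8923,55.2351 54.5197,51.4749 58.2799,45.8475.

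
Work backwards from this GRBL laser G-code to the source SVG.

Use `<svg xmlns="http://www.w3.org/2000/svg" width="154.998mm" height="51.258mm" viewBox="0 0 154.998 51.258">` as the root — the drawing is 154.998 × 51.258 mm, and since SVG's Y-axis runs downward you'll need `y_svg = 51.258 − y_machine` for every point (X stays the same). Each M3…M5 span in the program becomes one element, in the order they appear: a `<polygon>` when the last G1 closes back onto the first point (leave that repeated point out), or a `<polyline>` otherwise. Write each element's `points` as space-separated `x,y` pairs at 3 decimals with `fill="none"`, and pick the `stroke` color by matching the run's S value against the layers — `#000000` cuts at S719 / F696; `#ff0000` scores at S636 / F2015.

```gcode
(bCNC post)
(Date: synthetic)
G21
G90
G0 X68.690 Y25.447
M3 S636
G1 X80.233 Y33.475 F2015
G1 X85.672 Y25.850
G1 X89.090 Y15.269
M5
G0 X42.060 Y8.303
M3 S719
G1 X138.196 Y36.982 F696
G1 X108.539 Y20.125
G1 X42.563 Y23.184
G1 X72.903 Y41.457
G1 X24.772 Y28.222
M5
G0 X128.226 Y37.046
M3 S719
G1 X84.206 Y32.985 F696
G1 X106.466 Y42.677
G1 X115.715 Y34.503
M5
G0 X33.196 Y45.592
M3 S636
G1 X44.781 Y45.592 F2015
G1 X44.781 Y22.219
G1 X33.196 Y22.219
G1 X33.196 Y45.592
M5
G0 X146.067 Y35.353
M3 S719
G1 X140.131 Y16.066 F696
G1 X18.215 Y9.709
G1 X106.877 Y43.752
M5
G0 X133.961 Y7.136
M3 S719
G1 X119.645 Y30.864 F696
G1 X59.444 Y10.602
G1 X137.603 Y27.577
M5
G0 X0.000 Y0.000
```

<svg xmlns="http://www.w3.org/2000/svg" width="154.998mm" height="51.258mm" viewBox="0 0 154.998 51.258">
  <polyline points="68.690,25.811 80.233,17.783 85.672,25.408 89.090,35.989" fill="none" stroke="#ff0000"/>
  <polyline points="42.060,42.955 138.196,14.276 108.539,31.133 42.563,28.074 72.903,9.801 24.772,23.036" fill="none" stroke="#000000"/>
  <polyline points="128.226,14.212 84.206,18.273 106.466,8.581 115.715,16.755" fill="none" stroke="#000000"/>
  <polygon points="33.196,5.666 44.781,5.666 44.781,29.039 33.196,29.039" fill="none" stroke="#ff0000"/>
  <polyline points="146.067,15.905 140.131,35.192 18.215,41.549 106.877,7.506" fill="none" stroke="#000000"/>
  <polyline points="133.961,44.122 119.645,20.394 59.444,40.656 137.603,23.681" fill="none" stroke="#000000"/>
</svg>

Machine Y-up, SVG Y-down with viewBox height 51.258, so y_svg = 51.258 − y_machine; X carries over.

Run 1: power S636 maps to stroke `#ff0000` (score). The run is open, so emit a `<polyline>` with points (Y-flipped): 68.690,25.811 80.233,17.783 85.672,25.408 89.090,35.989.

Run 2: the run's S719 means `#000000` (cut). The run is open, so emit a `<polyline>` with points (Y-flipped): 42.060,42.955 138.196,14.276 108.539,31.133 42.563,28.074 72.903,9.801 24.772,23.036.

Run 3: power S719 maps to stroke `#000000` (cut). The run is open, so emit a `<polyline>` with points (Y-flipped): 128.226,14.212 84.206,18.273 106.466,8.581 115.715,16.755.

Run 4: power S636 maps to stroke `#ff0000` (score). The run returns to its start, so emit a `<polygon>` with points (Y-flipped): 33.196,5.666 44.781,5.666 44.781,29.039 33.196,29.039.

Run 5: S719 ⇒ cut layer `#000000`. The run is open, so emit a `<polyline>` with points (Y-flipped): 146.067,15.905 140.131,35.192 18.215,41.549 106.877,7.506.

Run 6: power S719 maps to stroke `#000000` (cut). The run is open, so emit a `<polyline>` with points (Y-flipped): 133.961,44.122 119.645,20.394 59.444,40.656 137.603,23.681.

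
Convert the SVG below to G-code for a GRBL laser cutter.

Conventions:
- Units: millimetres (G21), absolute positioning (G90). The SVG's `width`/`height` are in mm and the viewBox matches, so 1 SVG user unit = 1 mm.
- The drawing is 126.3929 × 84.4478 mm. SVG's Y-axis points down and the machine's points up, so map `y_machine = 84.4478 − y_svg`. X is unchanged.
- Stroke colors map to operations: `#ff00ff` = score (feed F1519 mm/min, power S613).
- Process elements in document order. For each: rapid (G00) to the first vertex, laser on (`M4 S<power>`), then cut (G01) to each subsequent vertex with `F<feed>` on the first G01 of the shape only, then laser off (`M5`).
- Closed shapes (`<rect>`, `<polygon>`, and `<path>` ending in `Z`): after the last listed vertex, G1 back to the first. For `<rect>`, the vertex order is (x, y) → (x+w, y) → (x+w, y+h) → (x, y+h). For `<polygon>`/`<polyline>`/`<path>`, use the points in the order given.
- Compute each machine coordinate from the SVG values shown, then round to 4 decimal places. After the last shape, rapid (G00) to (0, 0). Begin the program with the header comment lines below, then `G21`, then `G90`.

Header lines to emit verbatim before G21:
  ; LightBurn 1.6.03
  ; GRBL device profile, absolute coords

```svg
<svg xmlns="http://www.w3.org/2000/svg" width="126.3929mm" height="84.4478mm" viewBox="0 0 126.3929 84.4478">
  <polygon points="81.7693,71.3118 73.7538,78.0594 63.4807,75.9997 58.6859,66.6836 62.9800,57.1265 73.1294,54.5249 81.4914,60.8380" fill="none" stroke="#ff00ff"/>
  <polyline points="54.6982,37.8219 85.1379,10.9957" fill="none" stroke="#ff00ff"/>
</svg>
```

; LightBurn 1.6.03
; GRBL device profile, absolute coords
G21
G90
G00 X81.7693 Y13.1360
M4 S613
G01 X73.7538 Y6.3884 F1519
G01 X63.4807 Y8.4481
G01 X58.6859 Y17.7642
G01 X62.9800 Y27.3213
G01 X73.1294 Y29.9229
G01 X81.4914 Y23.6098
G01 X81.7693 Y13.1360
M5
G00 X54.6982 Y46.6259
M4 S613
G01 X85.1379 Y73.4521 F1519
M5
G00 X0.0000 Y0.0000

viewBox `0 0 126.3929 84.4478` with mm width/height → 1 unit = 1 mm. Flip: y_m = 84.4478 − y_svg.

**Shape 1** — `<polygon>` regular polygon, stroke `#ff00ff` → score (S613, F1519). Machine vertices: (81.7693,13.1360) → (73.7538,6.3884) → (63.4807,8.4481) → (58.6859,17.7642) → (62.9800,27.3213) → (73.1294,29.9229) → (81.4914,23.6098) → (81.7693,13.1360). Closed: final G1 returns to the first vertex.

**Shape 2** — `<polyline>` line segment, stroke `#ff00ff` → score (S613, F1519). Machine vertices: (54.6982,46.6259) → (85.1379,73.4521). Open path.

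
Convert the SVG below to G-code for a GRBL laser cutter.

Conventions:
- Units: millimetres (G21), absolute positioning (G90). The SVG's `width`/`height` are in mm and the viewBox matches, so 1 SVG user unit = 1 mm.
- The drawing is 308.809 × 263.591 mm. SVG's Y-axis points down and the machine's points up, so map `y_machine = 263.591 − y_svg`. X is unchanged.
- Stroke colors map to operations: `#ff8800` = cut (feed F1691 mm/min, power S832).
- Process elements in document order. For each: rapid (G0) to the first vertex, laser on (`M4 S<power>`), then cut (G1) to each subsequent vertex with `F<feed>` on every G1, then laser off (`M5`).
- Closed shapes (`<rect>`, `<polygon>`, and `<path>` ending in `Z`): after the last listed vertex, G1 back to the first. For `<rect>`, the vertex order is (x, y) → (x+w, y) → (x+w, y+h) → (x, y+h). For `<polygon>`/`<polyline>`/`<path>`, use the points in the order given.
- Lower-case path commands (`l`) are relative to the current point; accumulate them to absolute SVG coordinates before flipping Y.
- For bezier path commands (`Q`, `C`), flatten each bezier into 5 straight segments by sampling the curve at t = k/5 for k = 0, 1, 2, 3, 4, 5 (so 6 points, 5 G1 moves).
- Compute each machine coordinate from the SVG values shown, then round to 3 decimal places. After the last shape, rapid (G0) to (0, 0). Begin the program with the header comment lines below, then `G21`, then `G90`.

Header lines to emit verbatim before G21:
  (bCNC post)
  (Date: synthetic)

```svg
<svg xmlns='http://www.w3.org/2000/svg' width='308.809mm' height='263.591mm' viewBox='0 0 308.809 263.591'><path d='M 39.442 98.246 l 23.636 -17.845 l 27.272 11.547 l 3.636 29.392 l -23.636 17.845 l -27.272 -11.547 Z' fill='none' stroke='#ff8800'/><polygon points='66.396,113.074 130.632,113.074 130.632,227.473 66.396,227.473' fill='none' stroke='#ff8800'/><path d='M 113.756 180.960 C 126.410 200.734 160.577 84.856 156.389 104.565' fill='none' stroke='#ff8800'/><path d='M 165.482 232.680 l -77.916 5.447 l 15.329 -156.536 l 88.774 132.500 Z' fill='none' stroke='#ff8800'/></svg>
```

(bCNC post)
(Date: synthetic)
G21
G90
G0 X39.442 Y165.345
M4 S832
G1 X63.078 Y183.190 F1691
G1 X90.350 Y171.643 F1691
G1 X93.986 Y142.251 F1691
G1 X70.350 Y124.406 F1691
G1 X43.078 Y135.953 F1691
G1 X39.442 Y165.345 F1691
M5
G0 X66.396 Y150.517
M4 S832
G1 X130.632 Y150.517 F1691
G1 X130.632 Y36.118 F1691
G1 X66.396 Y36.118 F1691
G1 X66.396 Y150.517 F1691
M5
G0 X113.756 Y82.631
M4 S832
G1 X123.451 Y84.875 F1691
G1 X135.435 Y106.656 F1691
G1 X146.836 Y134.954 F1691
G1 X154.778 Y156.751 F1691
G1 X156.389 Y159.026 F1691
M5
G0 X165.482 Y30.911
M4 S832
G1 X87.566 Y25.464 F1691
G1 X102.895 Y182.000 F1691
G1 X191.669 Y49.500 F1691
G1 X165.482 Y30.911 F1691
M5
G0 X0.000 Y0.000

Since the viewBox matches the mm dimensions, user units are millimetres directly. The only transform is the Y-flip y_m = 263.591 − y_svg.

Shape 1 is a regular polygon drawn with `<path>`. Its stroke #ff8800 means cut at S832, F1691. After flipping Y the toolpath is (39.442,165.345) → (63.078,183.190) → (90.350,171.643) → (93.986,142.251) → (70.350,124.406) → (43.078,135.953) → (39.442,165.345), returning to the start.

Shape 2 is a rectangle drawn with `<polygon>`. Its stroke #ff8800 means cut at S832, F1691. After flipping Y the toolpath is (66.396,150.517) → (130.632,150.517) → (130.632,36.118) → (66.396,36.118) → (66.396,150.517), returning to the start.

Shape 3 is a cubic bezier drawn with `<path>`. Its stroke #ff8800 means cut at S832, F1691. After flipping Y the toolpath is (113.756,82.631) → (123.451,84.875) → (135.435,106.656) → (146.836,134.954) → (154.778,156.751) → (156.389,159.026).

Shape 4 is a closed polygon drawn with `<path>`. Its stroke #ff8800 means cut at S832, F1691. After flipping Y the toolpath is (165.482,30.911) → (87.566,25.464) → (102.895,182.000) → (191.669,49.500) → (165.482,30.911), returning to the start.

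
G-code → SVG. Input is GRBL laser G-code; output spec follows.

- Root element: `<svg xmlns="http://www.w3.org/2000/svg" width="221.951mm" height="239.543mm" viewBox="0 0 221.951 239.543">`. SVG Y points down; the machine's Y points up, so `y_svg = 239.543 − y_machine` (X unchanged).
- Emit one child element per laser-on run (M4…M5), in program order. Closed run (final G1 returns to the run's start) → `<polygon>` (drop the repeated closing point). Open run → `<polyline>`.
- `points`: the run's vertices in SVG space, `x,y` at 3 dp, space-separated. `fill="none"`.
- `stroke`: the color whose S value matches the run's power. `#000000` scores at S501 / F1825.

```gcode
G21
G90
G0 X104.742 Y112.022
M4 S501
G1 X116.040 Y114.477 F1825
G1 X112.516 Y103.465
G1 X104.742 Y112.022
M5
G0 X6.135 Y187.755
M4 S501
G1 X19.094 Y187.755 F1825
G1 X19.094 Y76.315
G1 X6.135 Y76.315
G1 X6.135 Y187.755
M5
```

Machine Y-up, SVG Y-down with viewBox height 239.543, so y_svg = 239.543 − y_machine; X carries over. Every run uses S501, so all elements get stroke `#000000` (score).

Run 1: The run returns to its start, so emit a `<polygon>` with points (Y-flipped): 104.742,127.521 116.040,125.066 112.516,136.078.

Run 2: The run returns to its start, so emit a `<polygon>` with points (Y-flipped): 6.135,51.788 19.094,51.788 19.094,163.228 6.135,163.228.

<svg xmlns="http://www.w3.org/2000/svg" width="221.951mm" height="239.543mm" viewBox="0 0 221.951 239.543">
  <polygon points="104.742,127.521 116.040,125.066 112.516,136.078" fill="none" stroke="#000000"/>
  <polygon points="6.135,51.788 19.094,51.788 19.094,163.228 6.135,163.228" fill="none" stroke="#000000"/>
</svg>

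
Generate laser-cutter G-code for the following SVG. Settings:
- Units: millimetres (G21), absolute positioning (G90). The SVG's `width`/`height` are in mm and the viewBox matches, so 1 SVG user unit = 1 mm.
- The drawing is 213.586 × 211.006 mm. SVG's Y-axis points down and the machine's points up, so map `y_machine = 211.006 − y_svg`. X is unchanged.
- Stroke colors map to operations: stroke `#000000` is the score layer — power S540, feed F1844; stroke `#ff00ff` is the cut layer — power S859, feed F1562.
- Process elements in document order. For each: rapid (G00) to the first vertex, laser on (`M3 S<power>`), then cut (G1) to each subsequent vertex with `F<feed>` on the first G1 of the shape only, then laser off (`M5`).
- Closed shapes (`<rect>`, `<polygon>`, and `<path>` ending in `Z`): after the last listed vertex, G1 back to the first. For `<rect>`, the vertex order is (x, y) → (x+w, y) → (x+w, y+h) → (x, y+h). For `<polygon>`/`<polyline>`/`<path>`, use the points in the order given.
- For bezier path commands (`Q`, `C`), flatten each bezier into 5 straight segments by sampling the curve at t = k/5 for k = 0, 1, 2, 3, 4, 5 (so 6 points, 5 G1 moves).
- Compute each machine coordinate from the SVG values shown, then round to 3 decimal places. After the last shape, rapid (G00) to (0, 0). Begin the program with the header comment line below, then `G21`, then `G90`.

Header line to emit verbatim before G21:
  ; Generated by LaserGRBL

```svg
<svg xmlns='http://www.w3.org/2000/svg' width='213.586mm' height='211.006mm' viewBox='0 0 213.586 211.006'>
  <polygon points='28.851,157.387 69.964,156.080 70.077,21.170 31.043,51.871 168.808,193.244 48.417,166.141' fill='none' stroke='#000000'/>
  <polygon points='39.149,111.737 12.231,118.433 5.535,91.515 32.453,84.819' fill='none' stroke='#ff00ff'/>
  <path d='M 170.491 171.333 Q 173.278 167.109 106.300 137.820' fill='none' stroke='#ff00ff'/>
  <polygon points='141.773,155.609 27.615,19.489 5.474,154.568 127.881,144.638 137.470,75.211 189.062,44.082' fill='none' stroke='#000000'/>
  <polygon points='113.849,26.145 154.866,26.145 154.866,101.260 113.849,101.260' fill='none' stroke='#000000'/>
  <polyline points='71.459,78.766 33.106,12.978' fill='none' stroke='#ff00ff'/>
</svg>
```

; Generated by LaserGRBL
G21
G90
G00 X28.851 Y53.619
M3 S540
G1 X69.964 Y54.926 F1844
G1 X70.077 Y189.836
G1 X31.043 Y159.135
G1 X168.808 Y17.762
G1 X48.417 Y44.865
G1 X28.851 Y53.619
M5
G00 X39.149 Y99.269
M3 S859
G1 X12.231 Y92.573 F1562
G1 X5.535 Y119.491
G1 X32.453 Y126.187
G1 X39.149 Y99.269
M5
G00 X170.491 Y39.673
M3 S859
G1 X168.815 Y42.365 F1562
G1 X161.558 Y47.063
G1 X148.720 Y53.765
G1 X130.301 Y62.473
G1 X106.300 Y73.186
M5
G00 X141.773 Y55.397
M3 S540
G1 X27.615 Y191.517 F1844
G1 X5.474 Y56.438
G1 X127.881 Y66.368
G1 X137.470 Y135.795
G1 X189.062 Y166.924
G1 X141.773 Y55.397
M5
G00 X113.849 Y184.861
M3 S540
G1 X154.866 Y184.861 F1844
G1 X154.866 Y109.746
G1 X113.849 Y109.746
G1 X113.849 Y184.861
M5
G00 X71.459 Y132.240
M3 S859
G1 X33.106 Y198.028 F1562
M5
G00 X0.000 Y0.000

viewBox `0 0 213.586 211.006` with mm width/height → 1 unit = 1 mm. Flip: y_m = 211.006 − y_svg.

**Shape 1** — `<polygon>` closed polygon, stroke `#000000` → score (S540, F1844). Machine vertices: (28.851,53.619) → (69.964,54.926) → (70.077,189.836) → (31.043,159.135) → (168.808,17.762) → (48.417,44.865) → (28.851,53.619). Closed: final G1 returns to the first vertex.

**Shape 2** — `<polygon>` regular polygon, stroke `#ff00ff` → cut (S859, F1562). Machine vertices: (39.149,99.269) → (12.231,92.573) → (5.535,119.491) → (32.453,126.187) → (39.149,99.269). Closed: final G1 returns to the first vertex.

**Shape 3** — `<path>` quadratic bezier, stroke `#ff00ff` → cut (S859, F1562). Control points (SVG): P0=(170.491,171.333), P1=(173.278,167.109), P2=(106.300,137.820); sampled at t=k/5. Machine vertices: (170.491,39.673) → (168.815,42.365) → (161.558,47.063) → (148.720,53.765) → (130.301,62.473) → (106.300,73.186). Open path.

**Shape 4** — `<polygon>` closed polygon, stroke `#000000` → score (S540, F1844). Machine vertices: (141.773,55.397) → (27.615,191.517) → (5.474,56.438) → (127.881,66.368) → (137.470,135.795) → (189.062,166.924) → (141.773,55.397). Closed: final G1 returns to the first vertex.

**Shape 5** — `<polygon>` rectangle, stroke `#000000` → score (S540, F1844). Machine vertices: (113.849,184.861) → (154.866,184.861) → (154.866,109.746) → (113.849,109.746) → (113.849,184.861). Closed: final G1 returns to the first vertex.

**Shape 6** — `<polyline>` line segment, stroke `#ff00ff` → cut (S859, F1562). Machine vertices: (71.459,132.240) → (33.106,198.028). Open path.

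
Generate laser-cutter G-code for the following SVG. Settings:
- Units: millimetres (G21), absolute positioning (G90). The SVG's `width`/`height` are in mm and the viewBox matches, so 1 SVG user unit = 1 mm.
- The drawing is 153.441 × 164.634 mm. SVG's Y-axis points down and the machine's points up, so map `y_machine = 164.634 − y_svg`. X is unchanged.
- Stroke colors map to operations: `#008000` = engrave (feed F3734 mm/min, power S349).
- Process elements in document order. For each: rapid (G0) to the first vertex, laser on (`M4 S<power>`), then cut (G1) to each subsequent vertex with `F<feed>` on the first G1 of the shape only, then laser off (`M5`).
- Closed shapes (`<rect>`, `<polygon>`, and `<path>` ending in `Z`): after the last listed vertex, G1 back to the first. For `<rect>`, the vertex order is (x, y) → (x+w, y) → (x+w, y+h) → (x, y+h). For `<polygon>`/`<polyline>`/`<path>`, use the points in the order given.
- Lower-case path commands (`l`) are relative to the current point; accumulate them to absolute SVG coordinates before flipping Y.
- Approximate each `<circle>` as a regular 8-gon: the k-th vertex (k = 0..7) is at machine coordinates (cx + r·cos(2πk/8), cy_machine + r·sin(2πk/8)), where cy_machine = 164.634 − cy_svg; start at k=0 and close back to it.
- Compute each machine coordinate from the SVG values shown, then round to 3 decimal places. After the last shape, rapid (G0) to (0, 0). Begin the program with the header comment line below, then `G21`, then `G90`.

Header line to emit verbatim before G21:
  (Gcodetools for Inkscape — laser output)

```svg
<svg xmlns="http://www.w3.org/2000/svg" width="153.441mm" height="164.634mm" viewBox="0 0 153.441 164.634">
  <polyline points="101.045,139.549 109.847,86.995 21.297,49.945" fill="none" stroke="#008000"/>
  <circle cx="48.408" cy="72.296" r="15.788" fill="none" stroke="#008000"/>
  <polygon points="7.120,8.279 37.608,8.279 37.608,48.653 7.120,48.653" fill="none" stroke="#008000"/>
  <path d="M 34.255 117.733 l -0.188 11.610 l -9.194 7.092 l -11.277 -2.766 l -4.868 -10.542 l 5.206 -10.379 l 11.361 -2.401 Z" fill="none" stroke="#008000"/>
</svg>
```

(Gcodetools for Inkscape — laser output)
G21
G90
G0 X101.045 Y25.085
M4 S349
G1 X109.847 Y77.639 F3734
G1 X21.297 Y114.689
M5
G0 X64.196 Y92.338
M4 S349
G1 X59.572 Y103.502 F3734
G1 X48.408 Y108.126
G1 X37.244 Y103.502
G1 X32.620 Y92.338
G1 X37.244 Y81.174
G1 X48.408 Y76.550
G1 X59.572 Y81.174
G1 X64.196 Y92.338
M5
G0 X7.120 Y156.355
M4 S349
G1 X37.608 Y156.355 F3734
G1 X37.608 Y115.981
G1 X7.120 Y115.981
G1 X7.120 Y156.355
M5
G0 X34.255 Y46.901
M4 S349
G1 X34.067 Y35.291 F3734
G1 X24.873 Y28.199
G1 X13.596 Y30.965
G1 X8.728 Y41.507
G1 X13.934 Y51.886
G1 X25.295 Y54.287
G1 X34.255 Y46.901
M5
G0 X0.000 Y0.000

1 u = 1 mm; y_m = 164.634 − y.

[1] `<polyline>` open polyline, #008000→engrave S349 F3734: (101.045,25.085) → (109.847,77.639) → (21.297,114.689)

[2] `<circle>` circle, #008000→engrave S349 F3734: (64.196,92.338) → (59.572,103.502) → (48.408,108.126) → (37.244,103.502) → (32.620,92.338) → (37.244,81.174) → (48.408,76.550) → (59.572,81.174) → (64.196,92.338) (closed)

[3] `<polygon>` rectangle, #008000→engrave S349 F3734: (7.120,156.355) → (37.608,156.355) → (37.608,115.981) → (7.120,115.981) → (7.120,156.355) (closed)

[4] `<path>` regular polygon, #008000→engrave S349 F3734: (34.255,46.901) → (34.067,35.291) → (24.873,28.199) → (13.596,30.965) → (8.728,41.507) → (13.934,51.886) → (25.295,54.287) → (34.255,46.901) (closed)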